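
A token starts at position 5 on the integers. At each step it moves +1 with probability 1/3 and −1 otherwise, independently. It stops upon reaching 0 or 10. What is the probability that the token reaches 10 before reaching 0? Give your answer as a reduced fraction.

1/33

Let r = q/p = (2/3)/(1/3) = 2. The recurrence P(i) = p·P(i+1) + q·P(i−1) with P(0)=0, P(10)=1 gives P(i) = (1 − r^i)/(1 − r^10).
P(5) = (1 − (2)^5) / (1 − (2)^10) = 1/33.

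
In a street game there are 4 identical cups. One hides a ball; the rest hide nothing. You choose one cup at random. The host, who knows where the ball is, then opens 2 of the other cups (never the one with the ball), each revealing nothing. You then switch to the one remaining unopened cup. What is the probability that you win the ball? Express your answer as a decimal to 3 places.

Your original cup holds the ball with probability 1/4, so the other 3 collectively hold it with probability 3/4.
The host can always find 2 empty cups to open, so the reveals don't change that 3/4; it is now spread over the 1 remaining unopened cup.
P(win by switching) = (3/4) · (1/1) = 3/4 ≈ 0.750.

0.750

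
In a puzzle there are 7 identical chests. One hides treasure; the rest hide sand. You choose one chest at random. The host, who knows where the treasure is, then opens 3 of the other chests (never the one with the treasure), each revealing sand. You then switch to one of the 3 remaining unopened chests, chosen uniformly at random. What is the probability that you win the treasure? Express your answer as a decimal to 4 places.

0.2857

Your original chest holds the treasure with probability 1/7, so the other 6 collectively hold it with probability 6/7.
The host can always find 3 empty chests to open, so the reveals don't change that 6/7; it is now spread over the 3 remaining unopened chests.
P(win by switching) = (6/7) · (1/3) = 2/7 ≈ 0.2857.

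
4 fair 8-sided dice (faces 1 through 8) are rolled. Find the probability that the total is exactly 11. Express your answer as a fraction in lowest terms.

There are 8^4 = 4096 equally likely outcomes.
The number of ordered 4-tuples from {1,…,8} summing to 11 is 120.
P(sum = 11) = 120/4096 = 15/512.

15/512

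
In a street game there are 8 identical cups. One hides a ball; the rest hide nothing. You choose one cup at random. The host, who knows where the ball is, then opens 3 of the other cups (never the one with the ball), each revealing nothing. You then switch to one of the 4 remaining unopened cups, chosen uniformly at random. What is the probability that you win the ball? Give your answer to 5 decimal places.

Your original cup holds the ball with probability 1/8, so the other 7 collectively hold it with probability 7/8.
The host can always find 3 empty cups to open, so the reveals don't change that 7/8; it is now spread over the 4 remaining unopened cups.
P(win by switching) = (7/8) · (1/4) = 7/32 ≈ 0.21875.

0.21875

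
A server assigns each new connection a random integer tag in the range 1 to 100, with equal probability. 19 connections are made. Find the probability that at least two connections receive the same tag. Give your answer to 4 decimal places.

It's easier to compute the probability that all 19 are distinct.
P(all distinct) = 100/100 · 99/100 · ··· · 82/100 ≈ 0.1610.
So the probability of at least one match is 1 − 0.1610 = 0.8390.

0.8390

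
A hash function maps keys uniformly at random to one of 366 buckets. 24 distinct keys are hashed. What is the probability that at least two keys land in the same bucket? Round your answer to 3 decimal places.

It's easier to compute the probability that all 24 are distinct.
P(all distinct) = 366/366 · 365/366 · ··· · 343/366 ≈ 0.463.
So the probability of at least one match is 1 − 0.463 = 0.537.

0.537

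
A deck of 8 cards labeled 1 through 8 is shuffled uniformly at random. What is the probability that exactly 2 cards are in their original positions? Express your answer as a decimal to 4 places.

Choose which 2 of the 8 are fixed: C(8,2) = 28 ways.
The remaining 6 must have no fixed point: D(6) = 265.
P = 28·265/40320 = 53/288 ≈ 0.1840.

0.1840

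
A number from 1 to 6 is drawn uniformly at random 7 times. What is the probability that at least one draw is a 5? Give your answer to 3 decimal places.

0.721

P(no draw is a 5) = (5/6)^7 ≈ 0.279.
P(at least one) = 1 − 0.279 = 0.721.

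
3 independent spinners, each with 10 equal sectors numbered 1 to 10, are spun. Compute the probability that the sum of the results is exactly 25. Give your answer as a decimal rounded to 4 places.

There are 10^3 = 1000 equally likely outcomes.
The number of ordered 3-tuples from {1,…,10} summing to 25 is 21.
P(sum = 25) = 21/1000 ≈ 0.0210.

0.0210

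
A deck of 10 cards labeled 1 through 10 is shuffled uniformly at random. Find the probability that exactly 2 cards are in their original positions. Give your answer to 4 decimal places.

0.1839

Choose which 2 of the 10 are fixed: C(10,2) = 45 ways.
The remaining 8 must have no fixed point: D(8) = 14833.
P = 45·14833/3628800 = 2119/11520 ≈ 0.1839.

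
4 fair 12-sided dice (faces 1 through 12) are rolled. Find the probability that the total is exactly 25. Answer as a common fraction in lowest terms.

There are 12^4 = 20736 equally likely outcomes.
The number of ordered 4-tuples from {1,…,12} summing to 25 is 1144.
P(sum = 25) = 1144/20736 = 143/2592.

143/2592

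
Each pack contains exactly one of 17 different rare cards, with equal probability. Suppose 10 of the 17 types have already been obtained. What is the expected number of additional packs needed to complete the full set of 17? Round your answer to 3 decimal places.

Starting from 10 distinct types, each trial gives a new one with probability (17−i)/17 when i types are held, so the wait for the next new type is 17/(17−i).
E = 17/7 + 17/6 + 17/5 + 17/4 + 17/3 + 17/2 + 17/1 = 6171/140 ≈ 44.079.

44.079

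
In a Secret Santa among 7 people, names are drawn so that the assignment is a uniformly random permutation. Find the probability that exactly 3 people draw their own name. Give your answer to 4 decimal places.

0.0625

Choose which 3 of the 7 are fixed: C(7,3) = 35 ways.
The remaining 4 must have no fixed point: D(4) = 9.
P = 35·9/5040 = 1/16 ≈ 0.0625.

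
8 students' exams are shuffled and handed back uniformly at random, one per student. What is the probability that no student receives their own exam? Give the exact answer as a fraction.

This is the derangement probability: permutations of 8 with no fixed point.
D(8) = 8! · (1 − 1/1! + 1/2! − ··· + (−1)^8/8!) = 14833.
P = 14833/40320 = 2119/5760.

2119/5760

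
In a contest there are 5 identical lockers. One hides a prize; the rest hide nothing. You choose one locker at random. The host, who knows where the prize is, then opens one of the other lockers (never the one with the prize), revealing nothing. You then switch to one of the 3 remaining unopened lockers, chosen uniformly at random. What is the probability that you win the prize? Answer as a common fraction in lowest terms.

Your original locker holds the prize with probability 1/5, so the other 4 collectively hold it with probability 4/5.
The host can always find an empty locker to open, so this doesn't change that 4/5; it is now spread over the 3 remaining unopened lockers.
P(win by switching) = (4/5) · (1/3) = 4/15.

4/15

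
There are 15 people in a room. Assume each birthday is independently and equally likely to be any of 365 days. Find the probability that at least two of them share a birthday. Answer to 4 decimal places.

0.2529

It's easier to compute the probability that all 15 are distinct.
P(all distinct) = 365/365 · 364/365 · ··· · 351/365 ≈ 0.7471.
So the probability of at least one match is 1 − 0.7471 = 0.2529.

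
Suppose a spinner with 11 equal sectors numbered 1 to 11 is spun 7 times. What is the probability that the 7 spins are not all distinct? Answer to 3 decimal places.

P(all 7 different) = 11/11 · 10/11 · ··· · 5/11 ≈ 0.085.
P(at least two equal) = 1 − 0.085 = 0.915.

0.915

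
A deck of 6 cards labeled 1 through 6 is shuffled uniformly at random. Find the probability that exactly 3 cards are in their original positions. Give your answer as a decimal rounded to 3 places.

0.056

Choose which 3 of the 6 are fixed: C(6,3) = 20 ways.
The remaining 3 must have no fixed point: D(3) = 2.
P = 20·2/720 = 1/18 ≈ 0.056.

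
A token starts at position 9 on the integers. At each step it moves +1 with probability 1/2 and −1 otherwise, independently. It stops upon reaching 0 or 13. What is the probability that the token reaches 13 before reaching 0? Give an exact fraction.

With a fair step, P(i) = ½P(i−1) + ½P(i+1) with P(0)=0, P(13)=1 has the linear solution P(i) = i/13.
P(9) = 9/13.

9/13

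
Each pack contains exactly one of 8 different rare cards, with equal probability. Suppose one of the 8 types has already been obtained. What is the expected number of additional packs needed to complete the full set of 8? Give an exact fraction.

Starting from 1 distinct type, each trial gives a new one with probability (8−i)/8 when i types are held, so the wait for the next new type is 8/(8−i).
E = 8/7 + 8/6 + 8/5 + 8/4 + 8/3 + 8/2 + 8/1 = 726/35.

726/35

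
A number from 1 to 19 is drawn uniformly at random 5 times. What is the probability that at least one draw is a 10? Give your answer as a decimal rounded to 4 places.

0.2369

P(no draw is a 10) = (18/19)^5 ≈ 0.7631.
P(at least one) = 1 − 0.7631 = 0.2369.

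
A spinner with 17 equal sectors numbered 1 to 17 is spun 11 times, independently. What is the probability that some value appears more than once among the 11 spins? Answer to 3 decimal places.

P(all 11 different) = 17/17 · 16/17 · ··· · 7/17 ≈ 0.014.
P(at least two equal) = 1 − 0.014 = 0.986.

0.986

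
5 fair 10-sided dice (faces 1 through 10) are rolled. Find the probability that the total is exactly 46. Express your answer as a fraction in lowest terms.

7/10000

There are 10^5 = 100000 equally likely outcomes.
The number of ordered 5-tuples from {1,…,10} summing to 46 is 70.
P(sum = 46) = 70/100000 = 7/10000.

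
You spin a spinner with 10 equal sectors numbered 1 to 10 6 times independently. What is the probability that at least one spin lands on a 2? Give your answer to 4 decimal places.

0.4686

P(no spin lands on a 2) = (9/10)^6 ≈ 0.5314.
P(at least one) = 1 − 0.5314 = 0.4686.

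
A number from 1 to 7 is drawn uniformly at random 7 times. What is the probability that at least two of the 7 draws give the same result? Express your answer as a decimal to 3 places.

0.994

P(all 7 different) = 7/7 · 6/7 · ··· · 1/7 ≈ 0.006.
P(at least two equal) = 1 − 0.006 = 0.994.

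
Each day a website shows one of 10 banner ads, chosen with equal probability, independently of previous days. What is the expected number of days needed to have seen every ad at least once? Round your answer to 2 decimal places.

After i distinct types are collected, each trial gives a new one with probability (10−i)/10, so the expected wait for the next new type is 10/(10−i).
E = 10/10 + 10/9 + 10/8 + 10/7 + 10/6 + 10/5 + 10/4 + 10/3 + 10/2 + 10/1 = 7381/252 ≈ 29.29.

29.29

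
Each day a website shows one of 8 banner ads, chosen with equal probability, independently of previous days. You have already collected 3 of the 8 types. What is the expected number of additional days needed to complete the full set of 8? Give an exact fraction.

274/15

Starting from 3 distinct types, each trial gives a new one with probability (8−i)/8 when i types are held, so the wait for the next new type is 8/(8−i).
E = 8/5 + 8/4 + 8/3 + 8/2 + 8/1 = 274/15.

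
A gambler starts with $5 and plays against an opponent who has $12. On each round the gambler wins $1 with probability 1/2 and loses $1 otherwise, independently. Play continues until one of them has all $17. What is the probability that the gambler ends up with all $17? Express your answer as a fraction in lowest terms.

5/17

With a fair step, P(i) = ½P(i−1) + ½P(i+1) with P(0)=0, P(17)=1 has the linear solution P(i) = i/17.
P(5) = 5/17.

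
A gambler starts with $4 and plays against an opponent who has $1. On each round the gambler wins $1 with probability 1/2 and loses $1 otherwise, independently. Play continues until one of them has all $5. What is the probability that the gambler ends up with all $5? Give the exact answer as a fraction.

With a fair step, P(i) = ½P(i−1) + ½P(i+1) with P(0)=0, P(5)=1 has the linear solution P(i) = i/5.
P(4) = 4/5.

4/5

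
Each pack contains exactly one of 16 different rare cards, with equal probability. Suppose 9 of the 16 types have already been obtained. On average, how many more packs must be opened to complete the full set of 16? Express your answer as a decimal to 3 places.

41.486

Starting from 9 distinct types, each trial gives a new one with probability (16−i)/16 when i types are held, so the wait for the next new type is 16/(16−i).
E = 16/7 + 16/6 + 16/5 + 16/4 + 16/3 + 16/2 + 16/1 = 1452/35 ≈ 41.486.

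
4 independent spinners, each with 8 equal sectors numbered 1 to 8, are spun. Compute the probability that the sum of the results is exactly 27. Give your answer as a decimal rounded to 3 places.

There are 8^4 = 4096 equally likely outcomes.
The number of ordered 4-tuples from {1,…,8} summing to 27 is 56.
P(sum = 27) = 56/4096 = 7/512 ≈ 0.014.

0.014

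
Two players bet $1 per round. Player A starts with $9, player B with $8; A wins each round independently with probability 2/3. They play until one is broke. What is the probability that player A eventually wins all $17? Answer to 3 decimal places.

Let r = q/p = (1/3)/(2/3) = 1/2. The recurrence P(i) = p·P(i+1) + q·P(i−1) with P(0)=0, P(17)=1 gives P(i) = (1 − r^i)/(1 − r^17).
P(9) = (1 − (1/2)^9) / (1 − (1/2)^17) = 130816/131071 ≈ 0.998.

0.998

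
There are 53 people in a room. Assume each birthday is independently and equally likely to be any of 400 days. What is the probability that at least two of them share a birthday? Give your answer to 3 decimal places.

It's easier to compute the probability that all 53 are distinct.
P(all distinct) = 400/400 · 399/400 · ··· · 348/400 ≈ 0.027.
So the probability of at least one match is 1 − 0.027 = 0.973.

0.973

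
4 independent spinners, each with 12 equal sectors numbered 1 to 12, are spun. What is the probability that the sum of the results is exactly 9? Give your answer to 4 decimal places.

0.0027

There are 12^4 = 20736 equally likely outcomes.
The number of ordered 4-tuples from {1,…,12} summing to 9 is 56.
P(sum = 9) = 56/20736 = 7/2592 ≈ 0.0027.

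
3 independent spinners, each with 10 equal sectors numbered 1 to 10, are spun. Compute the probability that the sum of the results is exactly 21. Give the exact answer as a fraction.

11/200

There are 10^3 = 1000 equally likely outcomes.
The number of ordered 3-tuples from {1,…,10} summing to 21 is 55.
P(sum = 21) = 55/1000 = 11/200.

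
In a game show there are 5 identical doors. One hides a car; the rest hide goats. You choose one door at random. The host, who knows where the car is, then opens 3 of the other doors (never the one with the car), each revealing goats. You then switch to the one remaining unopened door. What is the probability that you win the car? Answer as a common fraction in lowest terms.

4/5

Your original door holds the car with probability 1/5, so the other 4 collectively hold it with probability 4/5.
The host can always find 3 empty doors to open, so the reveals don't change that 4/5; it is now spread over the 1 remaining unopened door.
P(win by switching) = (4/5) · (1/1) = 4/5.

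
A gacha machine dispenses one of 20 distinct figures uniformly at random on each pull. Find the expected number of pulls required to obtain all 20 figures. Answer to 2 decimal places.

After i distinct types are collected, each trial gives a new one with probability (20−i)/20, so the expected wait for the next new type is 20/(20−i).
E = 20/20 + 20/19 + 20/18 + 20/17 + 20/16 + 20/15 + 20/14 + 20/13 + 20/12 + 20/11 + 20/10 + 20/9 + 20/8 + 20/7 + 20/6 + 20/5 + 20/4 + 20/3 + 20/2 + 20/1 = 279175675/3879876 ≈ 71.95.

71.95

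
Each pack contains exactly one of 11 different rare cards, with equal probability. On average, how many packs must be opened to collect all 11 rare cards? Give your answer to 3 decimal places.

After i distinct types are collected, each trial gives a new one with probability (11−i)/11, so the expected wait for the next new type is 11/(11−i).
E = 11/11 + 11/10 + 11/9 + 11/8 + 11/7 + 11/6 + 11/5 + 11/4 + 11/3 + 11/2 + 11/1 = 83711/2520 ≈ 33.219.

33.219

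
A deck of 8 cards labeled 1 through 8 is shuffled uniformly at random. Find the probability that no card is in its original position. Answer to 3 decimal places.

0.368

This is the derangement probability: permutations of 8 with no fixed point.
D(8) = 8! · (1 − 1/1! + 1/2! − ··· + (−1)^8/8!) = 14833.
P = 14833/40320 = 2119/5760 ≈ 0.368.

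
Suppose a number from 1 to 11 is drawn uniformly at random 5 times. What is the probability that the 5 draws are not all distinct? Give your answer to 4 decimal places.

P(all 5 different) = 11/11 · 10/11 · ··· · 7/11 ≈ 0.3442.
P(at least two equal) = 1 − 0.3442 = 0.6558.

0.6558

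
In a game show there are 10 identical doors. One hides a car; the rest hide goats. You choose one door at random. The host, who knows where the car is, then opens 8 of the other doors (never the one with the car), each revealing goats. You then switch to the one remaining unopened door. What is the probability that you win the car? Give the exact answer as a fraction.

Your original door holds the car with probability 1/10, so the other 9 collectively hold it with probability 9/10.
The host can always find 8 empty doors to open, so the reveals don't change that 9/10; it is now spread over the 1 remaining unopened door.
P(win by switching) = (9/10) · (1/1) = 9/10.

9/10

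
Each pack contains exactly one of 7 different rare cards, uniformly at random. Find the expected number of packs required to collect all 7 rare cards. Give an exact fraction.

After i distinct types are collected, each trial gives a new one with probability (7−i)/7, so the expected wait for the next new type is 7/(7−i).
E = 7/7 + 7/6 + 7/5 + 7/4 + 7/3 + 7/2 + 7/1 = 363/20.

363/20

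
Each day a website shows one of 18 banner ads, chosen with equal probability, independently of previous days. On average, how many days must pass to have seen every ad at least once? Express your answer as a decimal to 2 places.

After i distinct types are collected, each trial gives a new one with probability (18−i)/18, so the expected wait for the next new type is 18/(18−i).
E = 18/18 + 18/17 + 18/16 + 18/15 + 18/14 + 18/13 + 18/12 + 18/11 + 18/10 + 18/9 + 18/8 + 18/7 + 18/6 + 18/5 + 18/4 + 18/3 + 18/2 + 18/1 = 42822903/680680 ≈ 62.91.

62.91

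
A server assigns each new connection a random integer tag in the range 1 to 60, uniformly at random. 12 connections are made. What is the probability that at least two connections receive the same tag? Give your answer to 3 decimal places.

0.692

It's easier to compute the probability that all 12 are distinct.
P(all distinct) = 60/60 · 59/60 · ··· · 49/60 ≈ 0.308.
So the probability of at least one match is 1 − 0.308 = 0.692.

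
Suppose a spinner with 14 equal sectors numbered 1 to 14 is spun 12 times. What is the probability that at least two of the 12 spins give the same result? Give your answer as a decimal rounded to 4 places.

0.9992

P(all 12 different) = 14/14 · 13/14 · ··· · 3/14 ≈ 0.0008.
P(at least two equal) = 1 − 0.0008 = 0.9992.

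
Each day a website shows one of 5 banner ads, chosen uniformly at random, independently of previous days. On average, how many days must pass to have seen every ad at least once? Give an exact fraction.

After i distinct types are collected, each trial gives a new one with probability (5−i)/5, so the expected wait for the next new type is 5/(5−i).
E = 5/5 + 5/4 + 5/3 + 5/2 + 5/1 = 137/12.

137/12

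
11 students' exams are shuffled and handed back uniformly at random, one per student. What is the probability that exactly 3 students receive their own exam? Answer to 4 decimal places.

Choose which 3 of the 11 are fixed: C(11,3) = 165 ways.
The remaining 8 must have no fixed point: D(8) = 14833.
P = 165·14833/39916800 = 2119/34560 ≈ 0.0613.

0.0613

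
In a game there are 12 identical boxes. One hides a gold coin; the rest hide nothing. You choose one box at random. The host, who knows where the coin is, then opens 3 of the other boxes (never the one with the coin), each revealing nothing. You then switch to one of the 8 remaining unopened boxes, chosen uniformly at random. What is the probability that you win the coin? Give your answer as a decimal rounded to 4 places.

Your original box holds the coin with probability 1/12, so the other 11 collectively hold it with probability 11/12.
The host can always find 3 empty boxes to open, so the reveals don't change that 11/12; it is now spread over the 8 remaining unopened boxes.
P(win by switching) = (11/12) · (1/8) = 11/96 ≈ 0.1146.

0.1146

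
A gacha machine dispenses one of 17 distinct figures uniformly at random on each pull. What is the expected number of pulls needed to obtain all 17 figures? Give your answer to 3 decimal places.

58.472

After i distinct types are collected, each trial gives a new one with probability (17−i)/17, so the expected wait for the next new type is 17/(17−i).
E = 17/17 + 17/16 + 17/15 + 17/14 + 17/13 + 17/12 + 17/11 + 17/10 + 17/9 + 17/8 + 17/7 + 17/6 + 17/5 + 17/4 + 17/3 + 17/2 + 17/1 = 42142223/720720 ≈ 58.472.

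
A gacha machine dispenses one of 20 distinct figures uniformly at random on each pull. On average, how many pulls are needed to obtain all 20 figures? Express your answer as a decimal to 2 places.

71.95

After i distinct types are collected, each trial gives a new one with probability (20−i)/20, so the expected wait for the next new type is 20/(20−i).
E = 20/20 + 20/19 + 20/18 + 20/17 + 20/16 + 20/15 + 20/14 + 20/13 + 20/12 + 20/11 + 20/10 + 20/9 + 20/8 + 20/7 + 20/6 + 20/5 + 20/4 + 20/3 + 20/2 + 20/1 = 279175675/3879876 ≈ 71.95.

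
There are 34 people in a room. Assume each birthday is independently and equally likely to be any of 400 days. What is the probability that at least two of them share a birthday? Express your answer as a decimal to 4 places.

0.7639

It's easier to compute the probability that all 34 are distinct.
P(all distinct) = 400/400 · 399/400 · ··· · 367/400 ≈ 0.2361.
So the probability of at least one match is 1 − 0.2361 = 0.7639.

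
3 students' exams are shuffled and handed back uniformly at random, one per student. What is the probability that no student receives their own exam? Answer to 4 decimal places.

This is the derangement probability: permutations of 3 with no fixed point.
D(3) = 3! · (1 − 1/1! + 1/2! − ··· + (−1)^3/3!) = 2.
P = 2/6 = 1/3 ≈ 0.3333.

0.3333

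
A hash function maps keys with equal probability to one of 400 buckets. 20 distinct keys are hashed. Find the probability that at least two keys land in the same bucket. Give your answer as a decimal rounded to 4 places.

It's easier to compute the probability that all 20 are distinct.
P(all distinct) = 400/400 · 399/400 · ··· · 381/400 ≈ 0.6170.
So the probability of at least one match is 1 − 0.6170 = 0.3830.

0.3830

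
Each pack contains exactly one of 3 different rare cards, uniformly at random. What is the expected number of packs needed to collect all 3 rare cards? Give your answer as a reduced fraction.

After i distinct types are collected, each trial gives a new one with probability (3−i)/3, so the expected wait for the next new type is 3/(3−i).
E = 3/3 + 3/2 + 3/1 = 11/2.

11/2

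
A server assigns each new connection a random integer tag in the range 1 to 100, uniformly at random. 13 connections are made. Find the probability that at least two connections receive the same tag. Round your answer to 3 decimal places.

0.557

It's easier to compute the probability that all 13 are distinct.
P(all distinct) = 100/100 · 99/100 · ··· · 88/100 ≈ 0.443.
So the probability of at least one match is 1 − 0.443 = 0.557.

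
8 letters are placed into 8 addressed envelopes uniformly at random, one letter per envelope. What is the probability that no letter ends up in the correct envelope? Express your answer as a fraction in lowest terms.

2119/5760

This is the derangement probability: permutations of 8 with no fixed point.
D(8) = 8! · (1 − 1/1! + 1/2! − ··· + (−1)^8/8!) = 14833.
P = 14833/40320 = 2119/5760.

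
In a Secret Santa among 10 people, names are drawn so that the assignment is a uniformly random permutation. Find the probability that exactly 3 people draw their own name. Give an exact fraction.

103/1680

Choose which 3 of the 10 are fixed: C(10,3) = 120 ways.
The remaining 7 must have no fixed point: D(7) = 1854.
P = 120·1854/3628800 = 103/1680.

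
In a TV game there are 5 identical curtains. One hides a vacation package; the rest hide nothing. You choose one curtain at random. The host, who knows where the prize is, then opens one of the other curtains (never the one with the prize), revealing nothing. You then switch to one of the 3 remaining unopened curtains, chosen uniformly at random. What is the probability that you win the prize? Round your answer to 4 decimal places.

Your original curtain holds the prize with probability 1/5, so the other 4 collectively hold it with probability 4/5.
The host can always find an empty curtain to open, so this doesn't change that 4/5; it is now spread over the 3 remaining unopened curtains.
P(win by switching) = (4/5) · (1/3) = 4/15 ≈ 0.2667.

0.2667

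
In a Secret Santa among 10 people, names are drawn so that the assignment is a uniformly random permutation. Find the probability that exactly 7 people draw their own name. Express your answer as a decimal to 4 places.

Choose which 7 of the 10 are fixed: C(10,7) = 120 ways.
The remaining 3 must have no fixed point: D(3) = 2.
P = 120·2/3628800 = 1/15120 ≈ 0.0001.

0.0001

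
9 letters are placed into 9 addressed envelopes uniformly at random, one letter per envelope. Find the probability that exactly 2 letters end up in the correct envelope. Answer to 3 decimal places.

0.184

Choose which 2 of the 9 are fixed: C(9,2) = 36 ways.
The remaining 7 must have no fixed point: D(7) = 1854.
P = 36·1854/362880 = 103/560 ≈ 0.184.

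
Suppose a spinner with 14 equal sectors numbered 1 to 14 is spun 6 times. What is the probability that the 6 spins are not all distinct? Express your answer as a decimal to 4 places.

P(all 6 different) = 14/14 · 13/14 · ··· · 9/14 ≈ 0.2872.
P(at least two equal) = 1 − 0.2872 = 0.7128.

0.7128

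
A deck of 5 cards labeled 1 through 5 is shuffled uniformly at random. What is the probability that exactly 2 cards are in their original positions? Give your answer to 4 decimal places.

Choose which 2 of the 5 are fixed: C(5,2) = 10 ways.
The remaining 3 must have no fixed point: D(3) = 2.
P = 10·2/120 = 1/6 ≈ 0.1667.

0.1667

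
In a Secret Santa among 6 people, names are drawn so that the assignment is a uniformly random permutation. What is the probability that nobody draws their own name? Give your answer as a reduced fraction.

53/144

This is the derangement probability: permutations of 6 with no fixed point.
D(6) = 6! · (1 − 1/1! + 1/2! − ··· + (−1)^6/6!) = 265.
P = 265/720 = 53/144.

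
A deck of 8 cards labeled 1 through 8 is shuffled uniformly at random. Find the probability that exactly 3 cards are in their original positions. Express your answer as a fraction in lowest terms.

Choose which 3 of the 8 are fixed: C(8,3) = 56 ways.
The remaining 5 must have no fixed point: D(5) = 44.
P = 56·44/40320 = 11/180.

11/180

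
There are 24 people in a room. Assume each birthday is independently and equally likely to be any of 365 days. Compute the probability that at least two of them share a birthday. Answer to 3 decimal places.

0.538

It's easier to compute the probability that all 24 are distinct.
P(all distinct) = 365/365 · 364/365 · ··· · 342/365 ≈ 0.462.
So the probability of at least one match is 1 − 0.462 = 0.538.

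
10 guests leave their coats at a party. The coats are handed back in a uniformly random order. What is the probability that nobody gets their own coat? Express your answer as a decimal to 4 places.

0.3679

This is the derangement probability: permutations of 10 with no fixed point.
D(10) = 10! · (1 − 1/1! + 1/2! − ··· + (−1)^10/10!) = 1334961.
P = 1334961/3628800 = 16481/44800 ≈ 0.3679.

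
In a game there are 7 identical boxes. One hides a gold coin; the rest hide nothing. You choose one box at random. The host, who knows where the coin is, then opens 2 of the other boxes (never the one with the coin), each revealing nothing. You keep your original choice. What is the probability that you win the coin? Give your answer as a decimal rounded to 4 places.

The host can always open 2 empty boxes regardless of your choice, so the reveals give no information about your original box.
P(win by staying) = 1/7 ≈ 0.1429.

0.1429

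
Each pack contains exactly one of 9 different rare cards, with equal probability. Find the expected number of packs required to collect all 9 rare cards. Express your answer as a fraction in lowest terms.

After i distinct types are collected, each trial gives a new one with probability (9−i)/9, so the expected wait for the next new type is 9/(9−i).
E = 9/9 + 9/8 + 9/7 + 9/6 + 9/5 + 9/4 + 9/3 + 9/2 + 9/1 = 7129/280.

7129/280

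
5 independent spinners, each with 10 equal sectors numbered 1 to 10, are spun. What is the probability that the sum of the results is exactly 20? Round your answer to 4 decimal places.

0.0325

There are 10^5 = 100000 equally likely outcomes.
The number of ordered 5-tuples from {1,…,10} summing to 20 is 3246.
P(sum = 20) = 3246/100000 = 1623/50000 ≈ 0.0325.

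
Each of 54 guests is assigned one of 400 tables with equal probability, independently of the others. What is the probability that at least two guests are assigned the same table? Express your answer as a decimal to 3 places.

It's easier to compute the probability that all 54 are distinct.
P(all distinct) = 400/400 · 399/400 · ··· · 347/400 ≈ 0.024.
So the probability of at least one match is 1 − 0.024 = 0.976.

0.976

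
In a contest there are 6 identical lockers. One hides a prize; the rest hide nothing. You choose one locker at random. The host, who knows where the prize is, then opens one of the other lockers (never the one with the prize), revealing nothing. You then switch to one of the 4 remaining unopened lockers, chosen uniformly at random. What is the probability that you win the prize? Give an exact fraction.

5/24

Your original locker holds the prize with probability 1/6, so the other 5 collectively hold it with probability 5/6.
The host can always find an empty locker to open, so this doesn't change that 5/6; it is now spread over the 4 remaining unopened lockers.
P(win by switching) = (5/6) · (1/4) = 5/24.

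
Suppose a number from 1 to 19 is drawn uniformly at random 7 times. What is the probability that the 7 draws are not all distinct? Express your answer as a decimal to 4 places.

0.7159

P(all 7 different) = 19/19 · 18/19 · ··· · 13/19 ≈ 0.2841.
P(at least two equal) = 1 − 0.2841 = 0.7159.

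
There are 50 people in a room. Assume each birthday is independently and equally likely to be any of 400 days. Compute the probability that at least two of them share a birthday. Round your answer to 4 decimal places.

0.9591

It's easier to compute the probability that all 50 are distinct.
P(all distinct) = 400/400 · 399/400 · ··· · 351/400 ≈ 0.0409.
So the probability of at least one match is 1 − 0.0409 = 0.9591.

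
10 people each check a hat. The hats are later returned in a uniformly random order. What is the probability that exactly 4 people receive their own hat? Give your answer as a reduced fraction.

53/3456

Choose which 4 of the 10 are fixed: C(10,4) = 210 ways.
The remaining 6 must have no fixed point: D(6) = 265.
P = 210·265/3628800 = 53/3456.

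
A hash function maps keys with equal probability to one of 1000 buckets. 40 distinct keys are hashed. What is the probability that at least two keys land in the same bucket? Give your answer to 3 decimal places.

0.546

It's easier to compute the probability that all 40 are distinct.
P(all distinct) = 1000/1000 · 999/1000 · ··· · 961/1000 ≈ 0.454.
So the probability of at least one match is 1 − 0.454 = 0.546.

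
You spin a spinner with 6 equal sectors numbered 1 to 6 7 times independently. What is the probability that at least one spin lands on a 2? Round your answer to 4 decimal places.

P(no spin lands on a 2) = (5/6)^7 ≈ 0.2791.
P(at least one) = 1 − 0.2791 = 0.7209.

0.7209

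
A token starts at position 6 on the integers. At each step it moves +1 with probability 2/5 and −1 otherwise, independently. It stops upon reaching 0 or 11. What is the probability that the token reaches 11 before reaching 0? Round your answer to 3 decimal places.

Let r = q/p = (3/5)/(2/5) = 3/2. The recurrence P(i) = p·P(i+1) + q·P(i−1) with P(0)=0, P(11)=1 gives P(i) = (1 − r^i)/(1 − r^11).
P(6) = (1 − (3/2)^6) / (1 − (3/2)^11) = 21280/175099 ≈ 0.122.

0.122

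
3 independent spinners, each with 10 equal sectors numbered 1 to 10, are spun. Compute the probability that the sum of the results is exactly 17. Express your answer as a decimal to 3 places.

There are 10^3 = 1000 equally likely outcomes.
The number of ordered 3-tuples from {1,…,10} summing to 17 is 75.
P(sum = 17) = 75/1000 = 3/40 ≈ 0.075.

0.075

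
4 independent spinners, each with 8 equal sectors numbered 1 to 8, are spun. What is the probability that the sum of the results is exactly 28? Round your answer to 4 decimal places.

There are 8^4 = 4096 equally likely outcomes.
The number of ordered 4-tuples from {1,…,8} summing to 28 is 35.
P(sum = 28) = 35/4096 ≈ 0.0085.

0.0085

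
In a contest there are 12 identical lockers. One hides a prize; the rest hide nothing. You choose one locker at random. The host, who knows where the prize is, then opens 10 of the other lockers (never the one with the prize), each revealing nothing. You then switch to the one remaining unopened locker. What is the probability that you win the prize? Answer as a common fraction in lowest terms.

11/12

Your original locker holds the prize with probability 1/12, so the other 11 collectively hold it with probability 11/12.
The host can always find 10 empty lockers to open, so the reveals don't change that 11/12; it is now spread over the 1 remaining unopened locker.
P(win by switching) = (11/12) · (1/1) = 11/12.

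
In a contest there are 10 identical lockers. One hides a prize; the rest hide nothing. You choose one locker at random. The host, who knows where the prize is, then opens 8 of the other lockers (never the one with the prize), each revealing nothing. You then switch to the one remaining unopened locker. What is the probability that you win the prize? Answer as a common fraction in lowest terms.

9/10

Your original locker holds the prize with probability 1/10, so the other 9 collectively hold it with probability 9/10.
The host can always find 8 empty lockers to open, so the reveals don't change that 9/10; it is now spread over the 1 remaining unopened locker.
P(win by switching) = (9/10) · (1/1) = 9/10.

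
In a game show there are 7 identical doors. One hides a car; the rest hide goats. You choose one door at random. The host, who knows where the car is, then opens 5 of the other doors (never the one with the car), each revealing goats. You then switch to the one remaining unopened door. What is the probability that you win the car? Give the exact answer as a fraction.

6/7

Your original door holds the car with probability 1/7, so the other 6 collectively hold it with probability 6/7.
The host can always find 5 empty doors to open, so the reveals don't change that 6/7; it is now spread over the 1 remaining unopened door.
P(win by switching) = (6/7) · (1/1) = 6/7.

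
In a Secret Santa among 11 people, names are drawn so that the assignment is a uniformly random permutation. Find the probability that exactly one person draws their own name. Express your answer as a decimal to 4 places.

Choose which one is fixed: C(11,1) = 11 ways.
The remaining 10 must have no fixed point: D(10) = 1334961.
P = 11·1334961/39916800 = 16481/44800 ≈ 0.3679.

0.3679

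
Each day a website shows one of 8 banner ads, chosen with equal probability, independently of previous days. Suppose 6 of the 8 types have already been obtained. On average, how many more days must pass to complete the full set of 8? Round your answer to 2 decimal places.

12.00

Starting from 6 distinct types, each trial gives a new one with probability (8−i)/8 when i types are held, so the wait for the next new type is 8/(8−i).
E = 8/2 + 8/1 = 12 ≈ 12.00.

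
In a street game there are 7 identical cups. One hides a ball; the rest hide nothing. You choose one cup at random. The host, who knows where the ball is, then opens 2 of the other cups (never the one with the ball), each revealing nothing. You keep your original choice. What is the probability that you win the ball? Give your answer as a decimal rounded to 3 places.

The host can always open 2 empty cups regardless of your choice, so the reveals give no information about your original cup.
P(win by staying) = 1/7 ≈ 0.143.

0.143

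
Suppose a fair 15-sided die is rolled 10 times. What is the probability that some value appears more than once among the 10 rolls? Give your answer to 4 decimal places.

0.9811

P(all 10 different) = 15/15 · 14/15 · ··· · 6/15 ≈ 0.0189.
P(at least two equal) = 1 − 0.0189 = 0.9811.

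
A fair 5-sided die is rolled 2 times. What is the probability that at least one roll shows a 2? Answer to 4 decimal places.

P(no roll shows a 2) = (4/5)^2 ≈ 0.6400.
P(at least one) = 1 − 0.6400 = 0.3600.

0.3600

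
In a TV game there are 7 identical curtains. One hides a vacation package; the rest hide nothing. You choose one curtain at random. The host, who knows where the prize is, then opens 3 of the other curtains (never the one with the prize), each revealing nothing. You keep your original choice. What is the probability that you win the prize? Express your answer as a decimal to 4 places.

0.1429

The host can always open 3 empty curtains regardless of your choice, so the reveals give no information about your original curtain.
P(win by staying) = 1/7 ≈ 0.1429.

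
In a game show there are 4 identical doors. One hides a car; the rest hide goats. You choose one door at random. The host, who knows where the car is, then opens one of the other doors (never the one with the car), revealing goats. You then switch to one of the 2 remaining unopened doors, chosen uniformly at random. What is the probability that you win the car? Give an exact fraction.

Your original door holds the car with probability 1/4, so the other 3 collectively hold it with probability 3/4.
The host can always find an empty door to open, so this doesn't change that 3/4; it is now spread over the 2 remaining unopened doors.
P(win by switching) = (3/4) · (1/2) = 3/8.

3/8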